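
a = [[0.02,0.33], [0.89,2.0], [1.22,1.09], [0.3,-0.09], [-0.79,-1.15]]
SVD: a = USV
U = [[-0.10, -0.25], [-0.71, -0.52], [-0.52, 0.67], [-0.03, 0.46], [0.46, -0.06]]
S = [3.03, 0.65]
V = [[-0.54,  -0.84], [0.84,  -0.54]]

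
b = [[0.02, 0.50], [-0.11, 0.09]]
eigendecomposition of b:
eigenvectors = [[0.91+0.00j, 0.91-0.00j], [0.06+0.42j, (0.06-0.42j)]]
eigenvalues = [(0.05+0.23j), (0.05-0.23j)]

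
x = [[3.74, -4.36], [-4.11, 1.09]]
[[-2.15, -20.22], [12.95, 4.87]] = x @ [[-3.91, 0.06], [-2.86, 4.69]]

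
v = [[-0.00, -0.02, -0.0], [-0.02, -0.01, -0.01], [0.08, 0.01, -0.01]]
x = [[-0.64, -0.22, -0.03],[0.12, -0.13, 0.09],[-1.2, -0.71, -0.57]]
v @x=[[-0.0, 0.00, -0.00], [0.02, 0.01, 0.01], [-0.04, -0.01, 0.0]]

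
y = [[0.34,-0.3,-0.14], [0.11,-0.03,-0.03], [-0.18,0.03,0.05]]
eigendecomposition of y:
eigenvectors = [[-0.81,  -0.03,  0.15], [-0.30,  0.39,  -0.28], [0.51,  -0.92,  0.95]]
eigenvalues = [0.32, 0.03, 0.01]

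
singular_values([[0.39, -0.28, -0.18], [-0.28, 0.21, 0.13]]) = [0.63, 0.01]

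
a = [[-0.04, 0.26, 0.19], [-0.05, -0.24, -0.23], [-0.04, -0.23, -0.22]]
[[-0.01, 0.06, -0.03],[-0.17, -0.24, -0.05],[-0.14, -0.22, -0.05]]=a@[[2.07, 1.5, 0.83], [0.36, -0.2, -0.12], [-0.1, 0.93, 0.18]]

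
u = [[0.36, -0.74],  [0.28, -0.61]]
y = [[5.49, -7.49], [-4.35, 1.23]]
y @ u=[[-0.12, 0.51],[-1.22, 2.47]]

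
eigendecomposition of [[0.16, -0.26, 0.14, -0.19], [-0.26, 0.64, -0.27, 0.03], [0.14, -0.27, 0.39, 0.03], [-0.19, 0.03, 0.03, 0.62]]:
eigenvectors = [[0.39, -0.91, 0.16, 0.01], [-0.76, -0.29, 0.24, -0.53], [0.45, 0.14, -0.26, -0.84], [-0.26, -0.27, -0.92, 0.11]]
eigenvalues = [0.95, -0.0, 0.65, 0.21]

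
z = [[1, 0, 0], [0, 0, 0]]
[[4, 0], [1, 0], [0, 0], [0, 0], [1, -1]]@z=[[4, 0, 0], [1, 0, 0], [0, 0, 0], [0, 0, 0], [1, 0, 0]]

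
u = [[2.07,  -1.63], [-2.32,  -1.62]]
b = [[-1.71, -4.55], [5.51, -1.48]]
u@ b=[[-12.52, -7.01], [-4.96, 12.95]]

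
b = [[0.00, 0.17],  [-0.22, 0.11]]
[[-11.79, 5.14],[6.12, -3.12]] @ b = [[-1.13, -1.44], [0.69, 0.70]]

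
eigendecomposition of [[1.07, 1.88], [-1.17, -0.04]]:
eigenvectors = [[(0.79+0j), (0.79-0j)], [(-0.23+0.57j), (-0.23-0.57j)]]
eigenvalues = [(0.52+1.38j), (0.52-1.38j)]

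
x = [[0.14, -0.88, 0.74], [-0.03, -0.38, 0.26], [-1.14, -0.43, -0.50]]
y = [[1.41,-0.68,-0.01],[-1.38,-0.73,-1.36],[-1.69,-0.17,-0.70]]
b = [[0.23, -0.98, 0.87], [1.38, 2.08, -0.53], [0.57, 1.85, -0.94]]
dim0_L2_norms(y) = [2.6, 1.01, 1.53]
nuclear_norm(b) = 4.47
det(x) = 0.01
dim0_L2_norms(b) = [1.51, 2.95, 1.39]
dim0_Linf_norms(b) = [1.38, 2.08, 0.94]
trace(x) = -0.74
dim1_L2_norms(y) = [1.57, 2.07, 1.84]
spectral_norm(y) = 2.90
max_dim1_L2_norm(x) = 1.32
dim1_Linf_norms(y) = [1.41, 1.38, 1.69]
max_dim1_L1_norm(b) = 3.99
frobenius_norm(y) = 3.18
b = y @ x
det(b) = -0.01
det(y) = -0.50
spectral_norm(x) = 1.34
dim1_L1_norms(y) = [2.1, 3.47, 2.56]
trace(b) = 1.37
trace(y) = -0.02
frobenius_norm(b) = 3.59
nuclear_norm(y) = 4.33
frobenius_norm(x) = 1.81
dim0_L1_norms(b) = [2.18, 4.91, 2.34]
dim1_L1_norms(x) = [1.76, 0.67, 2.07]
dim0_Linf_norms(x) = [1.14, 0.88, 0.74]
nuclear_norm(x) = 2.57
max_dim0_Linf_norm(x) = 1.14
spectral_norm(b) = 3.44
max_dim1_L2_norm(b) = 2.55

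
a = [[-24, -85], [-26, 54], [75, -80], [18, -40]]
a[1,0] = -26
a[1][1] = 54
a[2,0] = 75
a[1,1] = 54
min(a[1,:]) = -26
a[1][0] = -26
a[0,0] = -24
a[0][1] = -85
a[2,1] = -80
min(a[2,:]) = -80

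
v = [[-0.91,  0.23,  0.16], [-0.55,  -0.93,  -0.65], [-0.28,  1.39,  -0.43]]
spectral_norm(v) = 1.69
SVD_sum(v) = [[-0.01, 0.28, 0.0], [0.05, -0.91, -0.01], [-0.07, 1.40, 0.02]] + [[-0.68, -0.03, -0.31], [-0.73, -0.03, -0.34], [-0.34, -0.02, -0.16]] + [[-0.22,  -0.02,  0.47], [0.14,  0.01,  -0.30], [0.13,  0.01,  -0.29]]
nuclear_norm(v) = 3.55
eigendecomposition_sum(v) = [[(-0.77-0j), (-0.09-0j), 0.13-0.00j], [(-0.39-0j), (-0.05-0j), 0.06-0.00j], [(0.66+0j), 0.08+0.00j, (-0.11+0j)]] + [[-0.07+0.08j, (0.16+0.03j), (0.02+0.11j)], [-0.08-0.36j, (-0.44+0.4j), (-0.36-0.19j)], [(-0.47+0.2j), (0.66+0.5j), -0.16+0.54j]] + [[(-0.07-0.08j),(0.16-0.03j),0.02-0.11j], [(-0.08+0.36j),-0.44-0.40j,-0.36+0.19j], [-0.47-0.20j,(0.66-0.5j),(-0.16-0.54j)]]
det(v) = -1.36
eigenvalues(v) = [(-0.93+0j), (-0.67+1.01j), (-0.67-1.01j)]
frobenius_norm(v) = 2.17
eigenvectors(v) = [[(-0.71+0j), (-0.15+0.07j), (-0.15-0.07j)], [-0.36+0.00j, 0.11-0.57j, (0.11+0.57j)], [(0.6+0j), -0.80+0.00j, -0.80-0.00j]]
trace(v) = -2.27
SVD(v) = [[0.16, -0.64, 0.75], [-0.54, -0.69, -0.48], [0.83, -0.32, -0.46]] @ diag([1.6896193347121233, 1.1654395754748819, 0.6919805630824388]) @ [[-0.05, 1.00, 0.01],[0.91, 0.04, 0.42],[-0.42, -0.03, 0.91]]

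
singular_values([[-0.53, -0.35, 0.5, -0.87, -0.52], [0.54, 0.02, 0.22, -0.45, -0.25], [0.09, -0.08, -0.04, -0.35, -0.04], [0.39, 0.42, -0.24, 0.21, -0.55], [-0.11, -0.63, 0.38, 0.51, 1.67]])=[2.1, 1.35, 0.7, 0.25, 0.02]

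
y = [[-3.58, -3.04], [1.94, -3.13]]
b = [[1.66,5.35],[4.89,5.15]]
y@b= [[-20.81, -34.81], [-12.09, -5.74]]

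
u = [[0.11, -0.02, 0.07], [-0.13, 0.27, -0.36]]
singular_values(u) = [0.48, 0.09]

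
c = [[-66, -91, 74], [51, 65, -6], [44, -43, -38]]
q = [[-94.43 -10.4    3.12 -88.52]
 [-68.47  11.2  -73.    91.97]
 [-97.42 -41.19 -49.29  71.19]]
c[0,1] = -91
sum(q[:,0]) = -260.32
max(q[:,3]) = 91.97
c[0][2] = 74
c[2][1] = -43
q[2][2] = -49.29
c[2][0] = 44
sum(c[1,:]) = 110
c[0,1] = -91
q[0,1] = -10.4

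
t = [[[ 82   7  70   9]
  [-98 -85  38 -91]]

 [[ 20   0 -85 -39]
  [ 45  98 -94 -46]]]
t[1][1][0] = 45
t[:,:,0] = [[82, -98], [20, 45]]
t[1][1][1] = 98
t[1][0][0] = 20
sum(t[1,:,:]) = -101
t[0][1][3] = -91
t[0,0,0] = 82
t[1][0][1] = 0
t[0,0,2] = 70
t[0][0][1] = 7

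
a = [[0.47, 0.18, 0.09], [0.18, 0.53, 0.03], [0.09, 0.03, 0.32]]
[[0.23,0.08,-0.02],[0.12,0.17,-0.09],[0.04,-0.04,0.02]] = a @[[0.45, 0.08, 0.0],[0.08, 0.31, -0.17],[0.0, -0.17, 0.09]]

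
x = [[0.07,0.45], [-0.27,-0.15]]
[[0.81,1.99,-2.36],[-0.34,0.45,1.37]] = x @[[0.29, -4.52, -2.35], [1.76, 5.13, -4.89]]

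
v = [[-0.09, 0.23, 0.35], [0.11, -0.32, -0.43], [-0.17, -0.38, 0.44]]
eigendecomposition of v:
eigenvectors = [[0.33,-0.95,-0.59],[-0.39,0.08,0.78],[0.86,-0.30,0.21]]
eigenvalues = [0.54, 0.0, -0.52]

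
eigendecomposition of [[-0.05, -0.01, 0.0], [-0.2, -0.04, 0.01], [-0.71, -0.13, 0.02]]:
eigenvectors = [[-0.09, -0.07, 0.14], [-0.23, 0.45, -0.62], [-0.97, 0.89, 0.78]]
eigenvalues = [-0.08, 0.01, -0.01]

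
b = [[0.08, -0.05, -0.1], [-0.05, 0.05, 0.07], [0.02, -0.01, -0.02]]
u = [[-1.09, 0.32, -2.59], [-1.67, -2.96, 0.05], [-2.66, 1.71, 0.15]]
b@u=[[0.26, 0.0, -0.22], [-0.22, -0.04, 0.14], [0.05, 0.00, -0.06]]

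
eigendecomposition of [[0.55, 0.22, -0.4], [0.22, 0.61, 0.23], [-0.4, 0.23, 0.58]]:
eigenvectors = [[0.63, -0.68, 0.37], [-0.46, 0.06, 0.89], [0.62, 0.73, 0.28]]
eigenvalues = [-0.0, 0.97, 0.77]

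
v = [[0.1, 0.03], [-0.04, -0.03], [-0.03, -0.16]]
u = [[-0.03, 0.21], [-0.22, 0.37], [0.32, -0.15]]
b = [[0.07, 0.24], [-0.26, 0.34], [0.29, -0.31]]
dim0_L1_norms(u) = [0.57, 0.73]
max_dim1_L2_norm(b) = 0.43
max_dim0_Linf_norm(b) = 0.34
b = u + v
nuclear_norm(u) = 0.76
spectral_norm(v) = 0.18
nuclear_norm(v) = 0.27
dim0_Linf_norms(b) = [0.29, 0.34]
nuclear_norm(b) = 0.82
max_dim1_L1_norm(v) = 0.19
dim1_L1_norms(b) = [0.31, 0.6, 0.6]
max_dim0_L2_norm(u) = 0.45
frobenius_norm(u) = 0.60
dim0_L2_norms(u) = [0.39, 0.45]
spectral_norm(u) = 0.56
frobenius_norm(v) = 0.20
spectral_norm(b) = 0.62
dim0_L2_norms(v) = [0.11, 0.17]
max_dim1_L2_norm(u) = 0.43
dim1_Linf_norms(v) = [0.1, 0.04, 0.16]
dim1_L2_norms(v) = [0.1, 0.05, 0.16]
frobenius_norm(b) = 0.65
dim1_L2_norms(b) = [0.25, 0.43, 0.42]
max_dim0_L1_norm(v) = 0.22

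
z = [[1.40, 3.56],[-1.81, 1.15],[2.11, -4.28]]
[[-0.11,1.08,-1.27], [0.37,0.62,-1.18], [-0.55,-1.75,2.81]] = z @ [[-0.18, -0.12, 0.34], [0.04, 0.35, -0.49]]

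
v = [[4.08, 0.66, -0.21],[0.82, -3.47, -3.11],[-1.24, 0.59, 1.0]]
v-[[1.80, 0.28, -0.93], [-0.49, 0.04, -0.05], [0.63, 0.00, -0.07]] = [[2.28,  0.38,  0.72], [1.31,  -3.51,  -3.06], [-1.87,  0.59,  1.07]]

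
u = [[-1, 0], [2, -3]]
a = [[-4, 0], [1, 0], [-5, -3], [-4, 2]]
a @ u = [[4, 0], [-1, 0], [-1, 9], [8, -6]]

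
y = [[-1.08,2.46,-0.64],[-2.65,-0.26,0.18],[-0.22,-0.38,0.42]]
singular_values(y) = [3.08, 2.35, 0.29]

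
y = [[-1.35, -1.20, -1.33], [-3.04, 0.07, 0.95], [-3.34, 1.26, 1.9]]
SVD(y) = [[-0.10,0.93,0.37], [-0.62,0.23,-0.75], [-0.78,-0.3,0.55]] @ diag([5.088783558971781, 2.3603884043172925, 0.2577760087808363]) @ [[0.91, -0.18, -0.38],  [-0.4, -0.62, -0.67],  [-0.12, 0.76, -0.64]]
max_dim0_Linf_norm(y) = 3.34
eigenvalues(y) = [3.87, -2.99, -0.27]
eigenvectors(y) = [[-0.32, 0.72, 0.11], [0.46, 0.61, -0.78], [0.83, 0.33, 0.62]]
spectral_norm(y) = 5.09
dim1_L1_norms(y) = [3.88, 4.06, 6.5]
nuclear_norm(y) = 7.71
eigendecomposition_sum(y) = [[0.86, -0.55, -0.85], [-1.25, 0.80, 1.23], [-2.25, 1.44, 2.21]] + [[-2.20, -0.67, -0.47], [-1.87, -0.57, -0.4], [-1.02, -0.31, -0.22]] + [[-0.01,0.02,-0.02], [0.08,-0.16,0.12], [-0.06,0.13,-0.10]]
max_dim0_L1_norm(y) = 7.73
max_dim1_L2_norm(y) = 4.04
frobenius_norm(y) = 5.62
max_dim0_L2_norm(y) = 4.71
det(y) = 3.10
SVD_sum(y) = [[-0.46, 0.09, 0.19], [-2.84, 0.56, 1.19], [-3.61, 0.71, 1.52]] + [[-0.88, -1.36, -1.46], [-0.22, -0.34, -0.37], [0.29, 0.44, 0.47]] + [[-0.01, 0.07, -0.06], [0.02, -0.15, 0.12], [-0.02, 0.11, -0.09]]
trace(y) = 0.62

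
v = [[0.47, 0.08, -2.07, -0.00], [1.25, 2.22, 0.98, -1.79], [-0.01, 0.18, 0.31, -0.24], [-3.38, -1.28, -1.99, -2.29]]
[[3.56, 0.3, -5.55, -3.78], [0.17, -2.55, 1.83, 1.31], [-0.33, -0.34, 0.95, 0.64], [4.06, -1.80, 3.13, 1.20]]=v @ [[-0.15, 0.08, -1.74, -0.15],  [0.61, -0.34, 0.11, -1.08],  [-1.73, -0.14, 2.29, 1.75],  [-0.39, 0.98, -0.85, -1.22]]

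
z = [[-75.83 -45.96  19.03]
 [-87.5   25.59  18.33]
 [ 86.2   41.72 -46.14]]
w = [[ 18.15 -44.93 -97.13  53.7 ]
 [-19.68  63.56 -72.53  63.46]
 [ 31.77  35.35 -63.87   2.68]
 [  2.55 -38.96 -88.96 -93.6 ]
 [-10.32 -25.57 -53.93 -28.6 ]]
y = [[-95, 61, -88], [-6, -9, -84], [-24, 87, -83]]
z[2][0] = 86.2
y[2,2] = -83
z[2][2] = -46.14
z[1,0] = -87.5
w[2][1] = 35.35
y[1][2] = -84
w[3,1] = -38.96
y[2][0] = -24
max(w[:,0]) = 31.77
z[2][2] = -46.14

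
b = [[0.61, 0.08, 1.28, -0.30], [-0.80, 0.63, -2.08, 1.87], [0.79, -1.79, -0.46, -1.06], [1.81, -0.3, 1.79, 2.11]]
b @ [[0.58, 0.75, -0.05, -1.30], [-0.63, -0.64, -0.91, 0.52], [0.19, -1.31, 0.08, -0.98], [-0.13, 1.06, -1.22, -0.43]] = [[0.59,-1.59,0.37,-1.88], [-1.5,3.7,-2.98,2.6], [1.64,1.22,2.85,-1.05], [1.30,1.44,-2.25,-5.17]]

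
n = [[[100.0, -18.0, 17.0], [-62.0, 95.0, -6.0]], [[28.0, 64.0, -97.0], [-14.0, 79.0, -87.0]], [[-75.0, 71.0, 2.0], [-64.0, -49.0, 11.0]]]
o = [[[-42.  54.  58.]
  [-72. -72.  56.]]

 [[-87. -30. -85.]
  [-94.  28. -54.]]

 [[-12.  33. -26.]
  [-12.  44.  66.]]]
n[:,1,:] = [[-62.0, 95.0, -6.0], [-14.0, 79.0, -87.0], [-64.0, -49.0, 11.0]]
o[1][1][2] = -54.0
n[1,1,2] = -87.0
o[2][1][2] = 66.0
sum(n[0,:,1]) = 77.0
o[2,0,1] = 33.0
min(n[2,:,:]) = -75.0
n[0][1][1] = 95.0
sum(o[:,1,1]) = 0.0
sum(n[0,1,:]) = 27.0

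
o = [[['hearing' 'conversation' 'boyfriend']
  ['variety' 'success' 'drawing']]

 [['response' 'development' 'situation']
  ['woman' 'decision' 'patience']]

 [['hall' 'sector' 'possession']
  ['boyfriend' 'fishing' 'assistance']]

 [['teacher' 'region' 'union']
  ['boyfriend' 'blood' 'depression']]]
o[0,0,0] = 'hearing'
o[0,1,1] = 'success'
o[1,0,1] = 'development'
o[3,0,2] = 'union'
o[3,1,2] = 'depression'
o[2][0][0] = 'hall'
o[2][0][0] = 'hall'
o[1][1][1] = 'decision'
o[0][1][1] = 'success'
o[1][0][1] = 'development'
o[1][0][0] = 'response'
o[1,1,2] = 'patience'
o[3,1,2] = 'depression'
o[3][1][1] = 'blood'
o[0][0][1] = 'conversation'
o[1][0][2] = 'situation'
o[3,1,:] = ['boyfriend', 'blood', 'depression']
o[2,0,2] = 'possession'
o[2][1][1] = 'fishing'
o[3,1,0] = 'boyfriend'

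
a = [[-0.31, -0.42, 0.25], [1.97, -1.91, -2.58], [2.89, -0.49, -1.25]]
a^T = [[-0.31, 1.97, 2.89], [-0.42, -1.91, -0.49], [0.25, -2.58, -1.25]]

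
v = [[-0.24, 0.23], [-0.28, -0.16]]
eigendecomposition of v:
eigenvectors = [[(-0.11+0.66j), -0.11-0.66j], [-0.74+0.00j, -0.74-0.00j]]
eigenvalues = [(-0.2+0.25j), (-0.2-0.25j)]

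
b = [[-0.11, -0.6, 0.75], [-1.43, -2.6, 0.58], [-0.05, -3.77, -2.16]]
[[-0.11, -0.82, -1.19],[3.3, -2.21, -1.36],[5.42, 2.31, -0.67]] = b @[[-1.17, 1.3, -0.96],[-0.85, -0.08, 0.81],[-1.00, -0.96, -1.08]]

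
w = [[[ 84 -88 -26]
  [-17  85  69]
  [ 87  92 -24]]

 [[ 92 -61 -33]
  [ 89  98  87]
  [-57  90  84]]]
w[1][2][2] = 84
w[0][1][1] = 85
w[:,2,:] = [[87, 92, -24], [-57, 90, 84]]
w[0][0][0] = 84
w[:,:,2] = [[-26, 69, -24], [-33, 87, 84]]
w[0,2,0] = 87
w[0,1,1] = 85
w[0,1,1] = 85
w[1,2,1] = 90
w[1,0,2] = -33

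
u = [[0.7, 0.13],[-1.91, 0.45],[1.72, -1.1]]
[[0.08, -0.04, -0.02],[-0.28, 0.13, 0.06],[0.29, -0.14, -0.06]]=u@[[0.13,  -0.06,  -0.03], [-0.06,  0.03,  0.01]]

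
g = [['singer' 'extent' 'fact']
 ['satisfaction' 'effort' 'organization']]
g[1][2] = 'organization'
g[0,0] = 'singer'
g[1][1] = 'effort'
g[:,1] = ['extent', 'effort']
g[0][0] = 'singer'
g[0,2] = 'fact'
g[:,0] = ['singer', 'satisfaction']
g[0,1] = 'extent'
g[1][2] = 'organization'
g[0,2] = 'fact'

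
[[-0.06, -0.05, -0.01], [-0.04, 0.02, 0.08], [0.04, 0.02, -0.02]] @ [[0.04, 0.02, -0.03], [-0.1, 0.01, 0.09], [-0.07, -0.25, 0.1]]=[[0.00, 0.00, -0.0], [-0.01, -0.02, 0.01], [0.00, 0.01, -0.0]]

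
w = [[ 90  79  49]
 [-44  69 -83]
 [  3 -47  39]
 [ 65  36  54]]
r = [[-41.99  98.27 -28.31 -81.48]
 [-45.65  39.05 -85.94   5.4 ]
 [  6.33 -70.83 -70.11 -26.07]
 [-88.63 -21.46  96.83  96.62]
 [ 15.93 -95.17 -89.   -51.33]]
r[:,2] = [-28.31, -85.94, -70.11, 96.83, -89.0]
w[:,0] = [90, -44, 3, 65]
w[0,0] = 90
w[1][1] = 69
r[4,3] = -51.33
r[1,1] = 39.05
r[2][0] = 6.33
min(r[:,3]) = -81.48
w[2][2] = 39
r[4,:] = [15.93, -95.17, -89.0, -51.33]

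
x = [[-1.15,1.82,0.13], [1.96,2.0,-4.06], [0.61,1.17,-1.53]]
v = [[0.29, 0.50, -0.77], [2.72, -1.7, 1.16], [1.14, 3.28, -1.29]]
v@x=[[0.18, 0.63, -0.81], [-5.75, 2.91, 5.48], [4.33, 7.13, -11.19]]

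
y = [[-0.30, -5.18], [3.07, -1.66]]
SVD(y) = [[0.92, 0.39], [0.39, -0.92]] @ diag([5.494973617232804, 2.9846549123668265]) @ [[0.17, -0.99], [-0.99, -0.17]]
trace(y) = -1.96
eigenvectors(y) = [[0.79+0.00j, (0.79-0j)], [0.10-0.60j, 0.10+0.60j]]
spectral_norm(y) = 5.49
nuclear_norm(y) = 8.48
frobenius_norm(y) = 6.25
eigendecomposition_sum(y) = [[-0.15+2.05j, -2.59-0.65j], [1.53+0.38j, -0.83+1.88j]] + [[-0.15-2.05j, -2.59+0.65j], [(1.53-0.38j), (-0.83-1.88j)]]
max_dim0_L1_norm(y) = 6.84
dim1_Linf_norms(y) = [5.18, 3.07]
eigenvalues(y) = [(-0.98+3.93j), (-0.98-3.93j)]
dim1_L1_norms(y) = [5.48, 4.73]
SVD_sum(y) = [[0.85, -4.98], [0.36, -2.12]] + [[-1.15, -0.20],[2.71, 0.46]]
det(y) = 16.40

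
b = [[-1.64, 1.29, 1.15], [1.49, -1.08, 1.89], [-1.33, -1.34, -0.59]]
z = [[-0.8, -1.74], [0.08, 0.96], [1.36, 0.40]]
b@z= [[2.98, 4.55], [1.29, -2.87], [0.15, 0.79]]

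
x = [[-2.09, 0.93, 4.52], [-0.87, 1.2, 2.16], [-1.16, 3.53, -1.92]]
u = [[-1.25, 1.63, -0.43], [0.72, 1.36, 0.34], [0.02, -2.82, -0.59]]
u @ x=[[1.69, -0.72, -1.30], [-3.08, 3.5, 5.54], [3.10, -5.45, -4.87]]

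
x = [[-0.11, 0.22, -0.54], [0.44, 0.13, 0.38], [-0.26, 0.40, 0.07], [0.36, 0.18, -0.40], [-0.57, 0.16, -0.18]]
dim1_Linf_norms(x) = [0.54, 0.44, 0.4, 0.4, 0.57]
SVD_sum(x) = [[-0.35, 0.12, -0.29], [0.39, -0.14, 0.32], [-0.19, 0.07, -0.16], [-0.02, 0.01, -0.01], [-0.43, 0.15, -0.35]] + [[0.24, 0.06, -0.26], [0.02, 0.01, -0.02], [-0.1, -0.03, 0.11], [0.37, 0.10, -0.41], [-0.14, -0.04, 0.16]] + [[0.0,  0.04,  0.01], [0.02,  0.26,  0.08], [0.03,  0.36,  0.11], [0.01,  0.08,  0.02], [0.00,  0.05,  0.01]]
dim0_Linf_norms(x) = [0.57, 0.4, 0.54]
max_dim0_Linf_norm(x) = 0.57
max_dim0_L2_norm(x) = 0.85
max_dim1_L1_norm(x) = 0.95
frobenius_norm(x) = 1.28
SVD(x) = [[-0.5, 0.5, -0.08],  [0.56, 0.05, -0.57],  [-0.27, -0.21, -0.79],  [-0.02, 0.78, -0.17],  [-0.61, -0.30, -0.10]] @ diag([0.9476879546951597, 0.7187196962052467, 0.4793010941071837]) @ [[0.75, -0.26, 0.61],[0.66, 0.17, -0.73],[-0.09, -0.95, -0.3]]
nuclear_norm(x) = 2.15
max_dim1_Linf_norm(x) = 0.57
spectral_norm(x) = 0.95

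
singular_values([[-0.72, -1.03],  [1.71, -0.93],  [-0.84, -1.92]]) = [2.44, 1.95]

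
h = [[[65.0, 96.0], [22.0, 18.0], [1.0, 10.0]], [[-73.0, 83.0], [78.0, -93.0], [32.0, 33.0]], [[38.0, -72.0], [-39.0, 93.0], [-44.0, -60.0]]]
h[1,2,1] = 33.0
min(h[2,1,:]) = -39.0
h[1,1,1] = -93.0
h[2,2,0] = -44.0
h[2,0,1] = -72.0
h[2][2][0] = -44.0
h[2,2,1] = -60.0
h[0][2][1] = 10.0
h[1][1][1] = -93.0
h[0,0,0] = 65.0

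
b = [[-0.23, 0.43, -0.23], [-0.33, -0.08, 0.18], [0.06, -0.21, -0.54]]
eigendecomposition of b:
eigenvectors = [[(0.74+0j), 0.74-0.00j, 0.55+0.00j],  [(0.04+0.62j), 0.04-0.62j, 0.07+0.00j],  [(-0.13-0.2j), -0.13+0.20j, (0.83+0j)]]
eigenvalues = [(-0.17+0.42j), (-0.17-0.42j), (-0.52+0j)]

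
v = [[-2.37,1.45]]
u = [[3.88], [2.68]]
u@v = [[-9.20, 5.63], [-6.35, 3.89]]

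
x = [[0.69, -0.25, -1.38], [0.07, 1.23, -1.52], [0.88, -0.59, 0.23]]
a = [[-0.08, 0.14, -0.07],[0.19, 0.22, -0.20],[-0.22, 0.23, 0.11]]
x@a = [[0.2, -0.28, -0.15], [0.56, -0.07, -0.42], [-0.23, 0.05, 0.08]]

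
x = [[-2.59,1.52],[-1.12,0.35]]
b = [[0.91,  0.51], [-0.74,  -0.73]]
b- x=[[3.5, -1.01],[0.38, -1.08]]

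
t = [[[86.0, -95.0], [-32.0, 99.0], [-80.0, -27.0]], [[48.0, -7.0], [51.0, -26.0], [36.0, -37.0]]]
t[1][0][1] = -7.0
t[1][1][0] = 51.0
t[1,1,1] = -26.0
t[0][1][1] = 99.0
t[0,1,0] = -32.0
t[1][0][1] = -7.0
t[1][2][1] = -37.0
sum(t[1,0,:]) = 41.0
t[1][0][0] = 48.0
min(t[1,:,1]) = -37.0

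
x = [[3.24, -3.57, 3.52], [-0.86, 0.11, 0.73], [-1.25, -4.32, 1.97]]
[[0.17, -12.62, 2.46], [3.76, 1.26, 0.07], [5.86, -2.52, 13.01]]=x@[[-2.2, -2.09, -1.44], [0.42, 0.8, -3.11], [2.5, -0.85, -1.13]]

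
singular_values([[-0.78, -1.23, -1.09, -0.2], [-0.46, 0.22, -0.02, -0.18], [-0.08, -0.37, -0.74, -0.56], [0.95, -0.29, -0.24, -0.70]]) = [2.02, 1.34, 0.55, 0.14]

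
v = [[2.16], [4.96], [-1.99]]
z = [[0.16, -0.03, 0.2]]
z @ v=[[-0.20]]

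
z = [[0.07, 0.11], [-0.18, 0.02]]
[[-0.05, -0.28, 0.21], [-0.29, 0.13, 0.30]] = z @[[1.46, -0.93, -1.36], [-1.35, -1.99, 2.81]]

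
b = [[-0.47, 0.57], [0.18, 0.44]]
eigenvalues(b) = [-0.57, 0.54]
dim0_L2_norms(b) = [0.5, 0.72]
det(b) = -0.31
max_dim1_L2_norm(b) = 0.74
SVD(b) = [[0.92, 0.39], [0.39, -0.92]] @ diag([0.7851945928963965, 0.394042448584238]) @ [[-0.46, 0.89],  [-0.89, -0.46]]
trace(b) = -0.03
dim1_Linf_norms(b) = [0.57, 0.44]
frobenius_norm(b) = 0.88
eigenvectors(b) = [[-0.98, -0.49], [0.18, -0.87]]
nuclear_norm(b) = 1.18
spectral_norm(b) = 0.79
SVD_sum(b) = [[-0.33, 0.64], [-0.14, 0.27]] + [[-0.14, -0.07], [0.32, 0.17]]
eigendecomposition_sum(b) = [[-0.52, 0.29], [0.09, -0.05]] + [[0.05, 0.28],[0.09, 0.49]]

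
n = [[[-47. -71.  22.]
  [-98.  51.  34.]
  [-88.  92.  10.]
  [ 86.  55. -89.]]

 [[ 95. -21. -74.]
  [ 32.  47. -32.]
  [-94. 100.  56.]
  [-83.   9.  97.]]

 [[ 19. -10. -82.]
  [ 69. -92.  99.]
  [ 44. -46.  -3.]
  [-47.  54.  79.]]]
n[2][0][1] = -10.0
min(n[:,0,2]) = -82.0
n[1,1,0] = 32.0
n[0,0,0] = -47.0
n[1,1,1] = 47.0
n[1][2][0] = -94.0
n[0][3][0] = 86.0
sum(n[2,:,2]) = 93.0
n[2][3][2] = 79.0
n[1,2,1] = 100.0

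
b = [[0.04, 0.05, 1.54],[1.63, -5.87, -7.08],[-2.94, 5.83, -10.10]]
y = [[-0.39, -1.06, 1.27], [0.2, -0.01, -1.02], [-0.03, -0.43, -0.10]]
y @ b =[[-5.48, 13.61, -5.92], [2.99, -5.88, 10.68], [-0.41, 1.94, 4.01]]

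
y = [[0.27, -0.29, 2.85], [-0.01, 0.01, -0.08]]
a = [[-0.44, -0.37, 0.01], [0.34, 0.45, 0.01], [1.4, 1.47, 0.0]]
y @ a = [[3.77,3.96,-0.00],[-0.10,-0.11,-0.00]]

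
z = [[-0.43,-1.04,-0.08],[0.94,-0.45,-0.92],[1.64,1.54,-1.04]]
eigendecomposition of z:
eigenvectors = [[(-0.64+0j), (-0.22+0.29j), (-0.22-0.29j)],[0.24+0.00j, (0.3+0.47j), 0.30-0.47j],[-0.73+0.00j, (0.75+0j), 0.75-0.00j]]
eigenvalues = [(-0.13+0j), (-0.9+1.61j), (-0.9-1.61j)]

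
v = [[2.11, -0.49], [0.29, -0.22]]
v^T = [[2.11,0.29], [-0.49,-0.22]]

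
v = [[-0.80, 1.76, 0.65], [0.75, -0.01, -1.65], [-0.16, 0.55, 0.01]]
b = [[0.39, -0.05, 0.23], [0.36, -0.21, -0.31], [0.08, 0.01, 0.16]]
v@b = [[0.37, -0.32, -0.63], [0.16, -0.05, -0.09], [0.14, -0.11, -0.21]]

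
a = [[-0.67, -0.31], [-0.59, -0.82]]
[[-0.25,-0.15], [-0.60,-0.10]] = a @ [[0.06, 0.25], [0.69, -0.06]]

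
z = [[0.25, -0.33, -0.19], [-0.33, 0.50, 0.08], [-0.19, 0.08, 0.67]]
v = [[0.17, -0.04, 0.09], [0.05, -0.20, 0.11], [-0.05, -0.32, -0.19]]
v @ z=[[0.04, -0.07, 0.02], [0.06, -0.11, 0.05], [0.13, -0.16, -0.14]]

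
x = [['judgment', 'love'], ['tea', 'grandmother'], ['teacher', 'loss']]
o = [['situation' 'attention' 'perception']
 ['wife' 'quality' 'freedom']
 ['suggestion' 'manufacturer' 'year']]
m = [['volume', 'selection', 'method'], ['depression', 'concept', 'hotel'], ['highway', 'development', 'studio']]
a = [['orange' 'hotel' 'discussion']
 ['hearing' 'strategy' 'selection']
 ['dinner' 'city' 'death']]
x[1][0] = 'tea'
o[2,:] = ['suggestion', 'manufacturer', 'year']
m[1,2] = 'hotel'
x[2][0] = 'teacher'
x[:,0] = ['judgment', 'tea', 'teacher']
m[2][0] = 'highway'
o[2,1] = 'manufacturer'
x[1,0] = 'tea'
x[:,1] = ['love', 'grandmother', 'loss']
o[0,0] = 'situation'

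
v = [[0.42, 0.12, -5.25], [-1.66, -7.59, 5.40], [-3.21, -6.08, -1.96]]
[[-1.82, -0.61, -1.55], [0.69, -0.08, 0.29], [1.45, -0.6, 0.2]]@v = [[5.22, 13.84, 9.3], [-0.51, -1.07, -4.62], [0.96, 3.51, -11.24]]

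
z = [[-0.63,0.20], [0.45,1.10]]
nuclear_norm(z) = 1.85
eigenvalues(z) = [-0.68, 1.15]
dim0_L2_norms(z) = [0.77, 1.12]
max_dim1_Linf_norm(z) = 1.1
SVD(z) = [[-0.06, 1.00], [1.00, 0.06]] @ diag([1.1902166755065282, 0.6578634093382818]) @ [[0.41, 0.91], [-0.91, 0.41]]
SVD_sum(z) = [[-0.03, -0.07], [0.49, 1.08]] + [[-0.6, 0.27],[-0.04, 0.02]]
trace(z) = 0.47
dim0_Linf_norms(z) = [0.63, 1.1]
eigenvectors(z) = [[-0.97, -0.11], [0.25, -0.99]]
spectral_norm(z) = 1.19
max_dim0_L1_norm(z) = 1.3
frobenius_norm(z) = 1.36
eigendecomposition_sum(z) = [[-0.66,0.07], [0.17,-0.02]] + [[0.03, 0.13], [0.28, 1.12]]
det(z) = -0.78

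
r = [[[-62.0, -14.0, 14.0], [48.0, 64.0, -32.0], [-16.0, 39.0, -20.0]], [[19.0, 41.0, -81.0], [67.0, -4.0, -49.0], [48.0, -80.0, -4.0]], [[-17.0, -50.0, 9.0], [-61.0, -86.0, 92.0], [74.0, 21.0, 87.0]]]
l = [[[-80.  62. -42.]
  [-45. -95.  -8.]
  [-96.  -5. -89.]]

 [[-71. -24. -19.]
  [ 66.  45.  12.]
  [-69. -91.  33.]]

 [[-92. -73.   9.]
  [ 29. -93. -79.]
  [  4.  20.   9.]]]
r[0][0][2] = 14.0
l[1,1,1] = 45.0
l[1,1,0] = 66.0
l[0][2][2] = -89.0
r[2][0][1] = -50.0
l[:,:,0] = [[-80.0, -45.0, -96.0], [-71.0, 66.0, -69.0], [-92.0, 29.0, 4.0]]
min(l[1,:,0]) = -71.0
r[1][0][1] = 41.0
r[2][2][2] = 87.0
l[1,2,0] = -69.0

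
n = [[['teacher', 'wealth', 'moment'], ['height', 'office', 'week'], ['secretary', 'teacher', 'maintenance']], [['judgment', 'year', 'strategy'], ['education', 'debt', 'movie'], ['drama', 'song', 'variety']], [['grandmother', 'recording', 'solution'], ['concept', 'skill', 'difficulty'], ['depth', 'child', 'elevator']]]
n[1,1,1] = 'debt'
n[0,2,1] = 'teacher'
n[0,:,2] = ['moment', 'week', 'maintenance']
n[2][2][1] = 'child'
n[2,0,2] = 'solution'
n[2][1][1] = 'skill'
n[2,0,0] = 'grandmother'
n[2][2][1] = 'child'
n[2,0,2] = 'solution'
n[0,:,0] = ['teacher', 'height', 'secretary']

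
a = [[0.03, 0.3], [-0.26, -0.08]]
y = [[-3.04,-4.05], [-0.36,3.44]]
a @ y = [[-0.20,0.91],[0.82,0.78]]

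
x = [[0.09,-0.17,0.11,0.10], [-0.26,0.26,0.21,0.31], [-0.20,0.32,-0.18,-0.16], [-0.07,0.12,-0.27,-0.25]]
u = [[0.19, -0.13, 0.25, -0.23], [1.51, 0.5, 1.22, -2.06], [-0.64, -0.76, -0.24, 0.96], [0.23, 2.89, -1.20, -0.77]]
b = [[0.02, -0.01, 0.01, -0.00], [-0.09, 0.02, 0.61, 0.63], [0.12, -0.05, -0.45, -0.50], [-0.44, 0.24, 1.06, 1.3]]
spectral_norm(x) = 0.62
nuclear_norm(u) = 6.40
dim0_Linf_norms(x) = [0.26, 0.32, 0.27, 0.31]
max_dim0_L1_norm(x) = 0.87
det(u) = -0.00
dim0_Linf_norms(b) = [0.44, 0.24, 1.06, 1.3]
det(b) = 0.00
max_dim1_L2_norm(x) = 0.52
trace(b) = 0.89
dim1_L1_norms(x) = [0.47, 1.04, 0.86, 0.71]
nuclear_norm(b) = 2.25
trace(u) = -0.32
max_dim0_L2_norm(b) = 1.53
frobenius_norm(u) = 4.56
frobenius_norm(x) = 0.83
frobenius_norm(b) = 2.08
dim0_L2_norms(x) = [0.35, 0.46, 0.4, 0.44]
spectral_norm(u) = 3.64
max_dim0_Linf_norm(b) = 1.3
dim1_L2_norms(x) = [0.24, 0.52, 0.45, 0.39]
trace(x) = -0.08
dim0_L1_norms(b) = [0.67, 0.32, 2.13, 2.43]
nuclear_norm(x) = 1.22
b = u @ x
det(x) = 0.00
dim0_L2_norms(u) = [1.67, 3.03, 1.75, 2.41]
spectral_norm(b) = 2.07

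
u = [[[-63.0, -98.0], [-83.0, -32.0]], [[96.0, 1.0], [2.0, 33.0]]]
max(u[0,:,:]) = -32.0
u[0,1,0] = -83.0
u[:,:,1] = [[-98.0, -32.0], [1.0, 33.0]]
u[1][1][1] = 33.0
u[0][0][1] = -98.0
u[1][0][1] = 1.0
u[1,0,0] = 96.0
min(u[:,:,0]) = -83.0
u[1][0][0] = 96.0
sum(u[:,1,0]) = -81.0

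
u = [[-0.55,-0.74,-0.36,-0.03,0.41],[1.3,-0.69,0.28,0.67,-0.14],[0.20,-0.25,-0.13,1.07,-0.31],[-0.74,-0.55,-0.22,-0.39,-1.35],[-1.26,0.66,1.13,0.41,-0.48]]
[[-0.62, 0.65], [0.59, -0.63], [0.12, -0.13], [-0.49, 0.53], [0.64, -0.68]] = u@[[0.32, -0.34], [0.21, -0.22], [0.71, -0.76], [0.17, -0.18], [-0.06, 0.06]]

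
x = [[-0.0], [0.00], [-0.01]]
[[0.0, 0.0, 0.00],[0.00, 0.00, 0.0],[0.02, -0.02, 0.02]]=x @ [[-1.74, 2.41, -2.18]]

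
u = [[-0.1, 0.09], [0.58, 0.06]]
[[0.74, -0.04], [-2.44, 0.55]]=u @[[-4.53, 0.89], [3.16, 0.51]]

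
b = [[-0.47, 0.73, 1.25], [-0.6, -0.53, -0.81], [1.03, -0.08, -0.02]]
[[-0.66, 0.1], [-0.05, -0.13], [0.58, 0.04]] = b @ [[0.54, 0.06], [-0.26, 0.26], [-0.17, -0.05]]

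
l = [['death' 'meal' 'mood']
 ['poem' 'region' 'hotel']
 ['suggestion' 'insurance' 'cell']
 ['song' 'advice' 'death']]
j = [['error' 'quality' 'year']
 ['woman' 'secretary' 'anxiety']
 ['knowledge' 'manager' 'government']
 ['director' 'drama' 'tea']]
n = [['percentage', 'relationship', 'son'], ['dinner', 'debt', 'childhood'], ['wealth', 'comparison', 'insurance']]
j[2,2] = 'government'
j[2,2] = 'government'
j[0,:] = ['error', 'quality', 'year']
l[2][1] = 'insurance'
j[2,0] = 'knowledge'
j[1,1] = 'secretary'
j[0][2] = 'year'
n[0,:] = ['percentage', 'relationship', 'son']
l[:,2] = ['mood', 'hotel', 'cell', 'death']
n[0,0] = 'percentage'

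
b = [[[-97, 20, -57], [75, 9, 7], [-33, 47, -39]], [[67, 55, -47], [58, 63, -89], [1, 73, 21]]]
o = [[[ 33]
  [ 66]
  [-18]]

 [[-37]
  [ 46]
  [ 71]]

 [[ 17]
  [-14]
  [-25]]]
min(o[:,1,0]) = -14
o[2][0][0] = 17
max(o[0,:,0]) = 66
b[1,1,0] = 58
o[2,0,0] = 17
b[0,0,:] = [-97, 20, -57]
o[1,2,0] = 71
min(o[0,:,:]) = -18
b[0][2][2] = -39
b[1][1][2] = -89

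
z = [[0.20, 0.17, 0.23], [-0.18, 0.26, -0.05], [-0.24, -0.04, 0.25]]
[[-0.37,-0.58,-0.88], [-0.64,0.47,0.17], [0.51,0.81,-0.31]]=z@ [[-0.67, -3.04, -1.12], [-2.72, -0.25, -0.59], [0.97, 0.29, -2.4]]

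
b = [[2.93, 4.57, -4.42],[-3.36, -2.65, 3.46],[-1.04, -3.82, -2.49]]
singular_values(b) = [8.94, 4.49, 1.03]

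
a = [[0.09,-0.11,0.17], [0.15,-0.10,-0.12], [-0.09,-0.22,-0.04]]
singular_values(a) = [0.27, 0.21, 0.19]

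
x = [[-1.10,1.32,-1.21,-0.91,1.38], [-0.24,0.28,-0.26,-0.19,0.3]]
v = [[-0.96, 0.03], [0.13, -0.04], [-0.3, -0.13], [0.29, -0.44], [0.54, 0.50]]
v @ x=[[1.05, -1.26, 1.15, 0.87, -1.32], [-0.13, 0.16, -0.15, -0.11, 0.17], [0.36, -0.43, 0.4, 0.30, -0.45], [-0.21, 0.26, -0.24, -0.18, 0.27], [-0.71, 0.85, -0.78, -0.59, 0.90]]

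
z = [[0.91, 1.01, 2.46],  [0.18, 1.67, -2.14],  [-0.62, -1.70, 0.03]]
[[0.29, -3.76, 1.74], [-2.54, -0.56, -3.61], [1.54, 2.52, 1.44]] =z @ [[-0.02,-0.43,0.12], [-0.89,-1.34,-0.87], [0.49,-0.82,1.02]]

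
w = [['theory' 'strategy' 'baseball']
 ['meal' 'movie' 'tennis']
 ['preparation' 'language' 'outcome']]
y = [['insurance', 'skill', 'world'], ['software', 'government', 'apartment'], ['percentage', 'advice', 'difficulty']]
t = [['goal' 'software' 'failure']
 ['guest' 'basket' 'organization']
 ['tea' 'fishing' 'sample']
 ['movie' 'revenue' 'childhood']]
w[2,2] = 'outcome'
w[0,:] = ['theory', 'strategy', 'baseball']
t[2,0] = 'tea'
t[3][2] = 'childhood'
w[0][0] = 'theory'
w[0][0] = 'theory'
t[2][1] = 'fishing'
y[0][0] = 'insurance'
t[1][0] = 'guest'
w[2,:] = ['preparation', 'language', 'outcome']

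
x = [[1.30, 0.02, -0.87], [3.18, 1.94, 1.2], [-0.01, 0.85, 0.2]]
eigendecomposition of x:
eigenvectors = [[0.10-0.27j, (0.1+0.27j), (0.3+0j)], [-0.88+0.00j, -0.88-0.00j, (-0.68+0j)], [(-0.34+0.15j), (-0.34-0.15j), 0.67+0.00j]]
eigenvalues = [(2.05+0.77j), (2.05-0.77j), (-0.67+0j)]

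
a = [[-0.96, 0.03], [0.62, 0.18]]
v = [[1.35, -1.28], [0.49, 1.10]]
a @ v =[[-1.28, 1.26], [0.93, -0.60]]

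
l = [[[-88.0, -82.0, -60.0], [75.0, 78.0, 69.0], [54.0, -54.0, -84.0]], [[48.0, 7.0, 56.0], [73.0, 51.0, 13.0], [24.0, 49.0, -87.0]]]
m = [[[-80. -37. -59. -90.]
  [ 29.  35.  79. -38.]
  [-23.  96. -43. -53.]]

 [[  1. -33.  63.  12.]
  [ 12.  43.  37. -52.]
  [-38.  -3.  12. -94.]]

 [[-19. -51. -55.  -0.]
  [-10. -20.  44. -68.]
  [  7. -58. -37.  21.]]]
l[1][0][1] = 7.0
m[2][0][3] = -0.0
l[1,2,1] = 49.0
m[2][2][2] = -37.0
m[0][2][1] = 96.0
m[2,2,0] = 7.0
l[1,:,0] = [48.0, 73.0, 24.0]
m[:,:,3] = [[-90.0, -38.0, -53.0], [12.0, -52.0, -94.0], [-0.0, -68.0, 21.0]]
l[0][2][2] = -84.0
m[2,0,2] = -55.0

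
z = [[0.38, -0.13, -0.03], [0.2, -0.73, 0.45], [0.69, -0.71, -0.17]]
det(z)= 0.113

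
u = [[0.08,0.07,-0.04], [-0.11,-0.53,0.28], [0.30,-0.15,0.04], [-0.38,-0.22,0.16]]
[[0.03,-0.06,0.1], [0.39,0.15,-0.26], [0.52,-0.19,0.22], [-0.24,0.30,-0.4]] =u@ [[1.37, -0.61, 0.94], [-0.39, 0.20, 0.54], [1.21, 0.69, 0.45]]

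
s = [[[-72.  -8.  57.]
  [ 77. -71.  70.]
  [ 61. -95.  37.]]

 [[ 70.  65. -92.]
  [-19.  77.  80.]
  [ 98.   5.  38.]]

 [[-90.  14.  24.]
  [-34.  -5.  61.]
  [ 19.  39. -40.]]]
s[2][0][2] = 24.0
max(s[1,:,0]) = 98.0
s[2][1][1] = -5.0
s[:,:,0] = [[-72.0, 77.0, 61.0], [70.0, -19.0, 98.0], [-90.0, -34.0, 19.0]]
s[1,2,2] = 38.0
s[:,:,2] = [[57.0, 70.0, 37.0], [-92.0, 80.0, 38.0], [24.0, 61.0, -40.0]]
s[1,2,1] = 5.0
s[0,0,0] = -72.0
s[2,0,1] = 14.0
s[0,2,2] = 37.0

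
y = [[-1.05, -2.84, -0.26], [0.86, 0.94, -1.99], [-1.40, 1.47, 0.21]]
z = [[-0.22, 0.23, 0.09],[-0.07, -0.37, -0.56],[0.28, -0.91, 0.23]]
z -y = [[0.83, 3.07, 0.35], [-0.93, -1.31, 1.43], [1.68, -2.38, 0.02]]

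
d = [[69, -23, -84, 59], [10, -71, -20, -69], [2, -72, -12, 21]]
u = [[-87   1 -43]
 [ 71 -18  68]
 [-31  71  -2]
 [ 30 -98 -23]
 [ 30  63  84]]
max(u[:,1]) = 71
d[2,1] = -72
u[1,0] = 71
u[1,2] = 68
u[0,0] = -87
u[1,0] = 71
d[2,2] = -12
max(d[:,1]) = -23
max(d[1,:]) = 10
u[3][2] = -23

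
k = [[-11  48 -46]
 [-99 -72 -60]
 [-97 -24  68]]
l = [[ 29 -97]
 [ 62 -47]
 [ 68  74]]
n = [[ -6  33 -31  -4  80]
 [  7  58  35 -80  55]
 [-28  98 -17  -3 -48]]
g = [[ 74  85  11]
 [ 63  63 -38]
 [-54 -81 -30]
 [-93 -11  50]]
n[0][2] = -31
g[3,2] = 50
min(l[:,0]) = 29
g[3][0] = -93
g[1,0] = 63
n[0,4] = 80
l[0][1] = -97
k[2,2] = 68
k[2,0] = -97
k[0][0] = -11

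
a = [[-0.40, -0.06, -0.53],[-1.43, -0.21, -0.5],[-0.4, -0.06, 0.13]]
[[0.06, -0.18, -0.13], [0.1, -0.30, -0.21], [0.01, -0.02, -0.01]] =a @ [[-0.05, 0.14, 0.10], [0.04, -0.11, -0.08], [-0.08, 0.24, 0.17]]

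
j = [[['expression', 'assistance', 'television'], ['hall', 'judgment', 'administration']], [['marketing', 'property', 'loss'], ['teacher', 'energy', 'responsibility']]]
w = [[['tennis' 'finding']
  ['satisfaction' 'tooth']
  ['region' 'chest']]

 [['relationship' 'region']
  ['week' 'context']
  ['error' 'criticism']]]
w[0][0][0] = 'tennis'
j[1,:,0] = ['marketing', 'teacher']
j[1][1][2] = 'responsibility'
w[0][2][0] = 'region'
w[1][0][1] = 'region'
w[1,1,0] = 'week'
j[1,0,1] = 'property'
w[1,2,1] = 'criticism'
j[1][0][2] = 'loss'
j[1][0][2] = 'loss'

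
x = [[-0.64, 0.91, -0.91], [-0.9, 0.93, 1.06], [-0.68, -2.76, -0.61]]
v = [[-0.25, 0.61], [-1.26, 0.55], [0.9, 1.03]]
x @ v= [[-1.81, -0.83],[0.01, 1.05],[3.1, -2.56]]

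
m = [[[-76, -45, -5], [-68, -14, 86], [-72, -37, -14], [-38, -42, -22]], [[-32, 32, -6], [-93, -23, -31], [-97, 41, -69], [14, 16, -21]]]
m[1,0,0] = -32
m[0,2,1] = -37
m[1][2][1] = 41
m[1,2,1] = 41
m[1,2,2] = -69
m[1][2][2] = -69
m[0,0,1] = -45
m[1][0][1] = 32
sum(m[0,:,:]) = -347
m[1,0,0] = -32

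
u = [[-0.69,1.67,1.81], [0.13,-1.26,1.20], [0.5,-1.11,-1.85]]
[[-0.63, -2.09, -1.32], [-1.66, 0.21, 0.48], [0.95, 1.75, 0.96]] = u @ [[0.15, -0.31, 0.94], [0.56, -0.75, -0.34], [-0.81, -0.58, -0.06]]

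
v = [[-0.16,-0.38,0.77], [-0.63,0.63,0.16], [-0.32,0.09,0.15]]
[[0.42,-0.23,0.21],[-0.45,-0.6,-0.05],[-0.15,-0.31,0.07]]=v @[[0.75,0.92,-0.33], [-0.12,-0.01,-0.41], [0.64,-0.11,0.0]]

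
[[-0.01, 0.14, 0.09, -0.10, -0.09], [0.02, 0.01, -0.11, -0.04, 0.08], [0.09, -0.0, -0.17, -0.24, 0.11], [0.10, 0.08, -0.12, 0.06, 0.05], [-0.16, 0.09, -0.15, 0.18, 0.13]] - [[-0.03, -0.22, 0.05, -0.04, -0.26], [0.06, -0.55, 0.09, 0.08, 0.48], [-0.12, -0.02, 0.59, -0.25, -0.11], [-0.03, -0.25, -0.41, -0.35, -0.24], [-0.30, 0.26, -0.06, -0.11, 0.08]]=[[0.02, 0.36, 0.04, -0.06, 0.17], [-0.04, 0.56, -0.2, -0.12, -0.4], [0.21, 0.02, -0.76, 0.01, 0.22], [0.13, 0.33, 0.29, 0.41, 0.29], [0.14, -0.17, -0.09, 0.29, 0.05]]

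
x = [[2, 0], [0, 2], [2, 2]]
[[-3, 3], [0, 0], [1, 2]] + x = [[-1, 3], [0, 2], [3, 4]]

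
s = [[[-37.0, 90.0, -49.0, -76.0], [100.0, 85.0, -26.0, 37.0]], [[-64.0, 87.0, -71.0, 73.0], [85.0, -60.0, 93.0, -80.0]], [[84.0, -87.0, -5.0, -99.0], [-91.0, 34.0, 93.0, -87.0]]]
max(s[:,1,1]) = 85.0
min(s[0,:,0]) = -37.0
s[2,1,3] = -87.0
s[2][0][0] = 84.0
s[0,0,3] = -76.0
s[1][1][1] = -60.0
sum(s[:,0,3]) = -102.0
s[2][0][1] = -87.0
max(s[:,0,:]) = 90.0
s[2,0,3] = -99.0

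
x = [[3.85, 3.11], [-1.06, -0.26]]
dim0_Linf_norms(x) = [3.85, 3.11]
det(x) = 2.30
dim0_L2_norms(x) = [3.99, 3.12]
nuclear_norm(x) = 5.50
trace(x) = 3.59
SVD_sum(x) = [[3.91, 3.04], [-0.79, -0.61]] + [[-0.06, 0.07],[-0.27, 0.35]]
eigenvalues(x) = [2.76, 0.83]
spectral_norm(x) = 5.05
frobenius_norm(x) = 5.07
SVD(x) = [[-0.98, 0.20], [0.2, 0.98]] @ diag([5.04766990052789, 0.45478409746245946]) @ [[-0.79, -0.61], [-0.61, 0.79]]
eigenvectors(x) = [[0.94, -0.72], [-0.33, 0.7]]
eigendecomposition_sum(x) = [[4.32, 4.45], [-1.52, -1.56]] + [[-0.47, -1.34], [0.46, 1.3]]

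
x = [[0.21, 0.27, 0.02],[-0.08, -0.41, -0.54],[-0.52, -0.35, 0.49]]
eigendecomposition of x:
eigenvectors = [[-0.17, 0.73, 0.38], [-0.41, -0.6, -0.92], [0.90, 0.34, -0.13]]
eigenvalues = [0.75, -0.0, -0.46]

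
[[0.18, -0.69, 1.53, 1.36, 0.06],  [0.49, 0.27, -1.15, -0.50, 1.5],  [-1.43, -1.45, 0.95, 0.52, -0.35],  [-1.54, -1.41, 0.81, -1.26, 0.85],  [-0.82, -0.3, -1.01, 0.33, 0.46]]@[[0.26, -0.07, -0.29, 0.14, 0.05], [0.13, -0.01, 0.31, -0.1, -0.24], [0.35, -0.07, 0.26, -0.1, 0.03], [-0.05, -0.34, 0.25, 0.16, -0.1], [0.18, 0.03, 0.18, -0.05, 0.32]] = [[0.44, -0.57, 0.48, 0.16, 0.10], [0.06, 0.26, -0.21, 0.00, 0.46], [-0.32, -0.14, 0.28, -0.05, 0.14], [-0.08, 0.52, 0.06, -0.40, 0.68], [-0.54, 0.03, 0.05, 0.05, 0.11]]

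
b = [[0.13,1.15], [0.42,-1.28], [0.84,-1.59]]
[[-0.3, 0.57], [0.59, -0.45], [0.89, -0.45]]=b @ [[0.47, 0.34], [-0.31, 0.46]]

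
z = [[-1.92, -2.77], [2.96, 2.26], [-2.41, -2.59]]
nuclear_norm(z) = 6.88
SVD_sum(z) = [[-2.31, -2.39], [2.56, 2.65], [-2.46, -2.54]] + [[0.39,-0.38], [0.40,-0.39], [0.05,-0.05]]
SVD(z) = [[-0.55, -0.70], [0.6, -0.71], [-0.58, -0.09]] @ diag([6.093656668016793, 0.7823352301503992]) @ [[0.70, 0.72], [-0.72, 0.7]]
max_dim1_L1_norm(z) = 5.22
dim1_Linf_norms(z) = [2.77, 2.96, 2.59]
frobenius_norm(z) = 6.14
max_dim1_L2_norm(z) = 3.72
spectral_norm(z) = 6.09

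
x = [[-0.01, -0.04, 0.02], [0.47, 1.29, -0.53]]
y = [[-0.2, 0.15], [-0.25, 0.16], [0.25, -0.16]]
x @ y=[[0.02, -0.01], [-0.55, 0.36]]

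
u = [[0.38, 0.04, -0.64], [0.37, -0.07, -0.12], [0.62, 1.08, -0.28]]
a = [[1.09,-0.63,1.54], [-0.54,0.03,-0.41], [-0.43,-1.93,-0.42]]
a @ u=[[1.14, 1.75, -1.05], [-0.45, -0.47, 0.46], [-1.14, -0.34, 0.62]]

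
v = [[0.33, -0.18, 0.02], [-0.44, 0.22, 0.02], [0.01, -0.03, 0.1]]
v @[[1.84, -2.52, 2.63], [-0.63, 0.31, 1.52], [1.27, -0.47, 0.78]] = [[0.75, -0.9, 0.61], [-0.92, 1.17, -0.81], [0.16, -0.08, 0.06]]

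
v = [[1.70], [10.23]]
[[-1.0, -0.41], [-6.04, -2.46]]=v@[[-0.59,-0.24]]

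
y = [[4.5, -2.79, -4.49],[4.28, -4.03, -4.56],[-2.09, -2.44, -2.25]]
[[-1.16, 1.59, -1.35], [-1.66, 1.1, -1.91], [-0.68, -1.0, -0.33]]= y @ [[-0.08,0.33,-0.20],[0.43,0.35,0.50],[-0.09,-0.24,-0.21]]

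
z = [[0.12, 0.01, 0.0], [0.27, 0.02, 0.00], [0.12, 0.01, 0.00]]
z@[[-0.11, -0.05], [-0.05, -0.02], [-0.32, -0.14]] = [[-0.01, -0.01], [-0.03, -0.01], [-0.01, -0.01]]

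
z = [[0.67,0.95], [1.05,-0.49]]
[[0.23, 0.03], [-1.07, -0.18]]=z@[[-0.68, -0.12],  [0.72, 0.12]]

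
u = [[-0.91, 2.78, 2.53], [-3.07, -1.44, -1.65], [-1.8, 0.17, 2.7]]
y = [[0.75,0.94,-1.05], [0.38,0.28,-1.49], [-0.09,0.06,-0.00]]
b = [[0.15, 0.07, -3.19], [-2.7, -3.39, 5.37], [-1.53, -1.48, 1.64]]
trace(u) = 0.35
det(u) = 26.70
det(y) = 0.14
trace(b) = -1.60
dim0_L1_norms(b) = [4.38, 4.94, 10.2]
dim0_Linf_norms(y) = [0.75, 0.94, 1.49]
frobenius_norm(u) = 6.30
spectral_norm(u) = 4.86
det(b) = 3.89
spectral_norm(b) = 7.82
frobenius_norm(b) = 8.06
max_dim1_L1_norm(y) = 2.74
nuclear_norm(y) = 2.87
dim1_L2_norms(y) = [1.6, 1.56, 0.11]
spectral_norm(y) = 2.15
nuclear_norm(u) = 10.07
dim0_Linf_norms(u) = [3.07, 2.78, 2.7]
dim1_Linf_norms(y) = [1.05, 1.49, 0.09]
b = u @ y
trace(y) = 1.03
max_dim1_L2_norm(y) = 1.6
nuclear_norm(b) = 10.02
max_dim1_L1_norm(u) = 6.22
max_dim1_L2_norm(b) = 6.9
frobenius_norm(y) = 2.24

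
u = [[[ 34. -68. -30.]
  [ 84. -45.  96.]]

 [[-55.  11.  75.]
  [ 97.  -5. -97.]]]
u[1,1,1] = -5.0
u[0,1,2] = 96.0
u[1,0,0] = -55.0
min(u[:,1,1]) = -45.0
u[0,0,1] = -68.0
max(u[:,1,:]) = 97.0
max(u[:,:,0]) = 97.0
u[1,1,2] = -97.0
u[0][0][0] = 34.0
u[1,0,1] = 11.0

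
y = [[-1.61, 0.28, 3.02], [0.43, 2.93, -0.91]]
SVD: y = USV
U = [[-0.83, 0.55], [0.55, 0.83]]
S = [3.68, 2.8]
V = [[0.43, 0.38, -0.82], [-0.19, 0.93, 0.33]]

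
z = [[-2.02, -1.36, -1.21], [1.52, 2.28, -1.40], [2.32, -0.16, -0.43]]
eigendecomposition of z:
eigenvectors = [[-0.21+0.59j, -0.21-0.59j, 0.23+0.00j], [0.38-0.04j, (0.38+0.04j), (-0.94+0j)], [(0.68+0j), 0.68-0.00j, (0.25+0j)]]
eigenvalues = [(-1.23+2.01j), (-1.23-2.01j), (2.28+0j)]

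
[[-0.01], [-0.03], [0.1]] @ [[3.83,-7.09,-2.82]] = [[-0.04, 0.07, 0.03], [-0.11, 0.21, 0.08], [0.38, -0.71, -0.28]]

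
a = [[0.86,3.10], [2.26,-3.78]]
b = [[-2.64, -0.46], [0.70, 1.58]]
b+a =[[-1.78, 2.64], [2.96, -2.2]]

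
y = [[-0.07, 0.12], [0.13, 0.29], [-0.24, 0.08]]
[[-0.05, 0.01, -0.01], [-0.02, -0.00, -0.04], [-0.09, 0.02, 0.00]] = y@[[0.30, -0.07, -0.04], [-0.21, 0.02, -0.11]]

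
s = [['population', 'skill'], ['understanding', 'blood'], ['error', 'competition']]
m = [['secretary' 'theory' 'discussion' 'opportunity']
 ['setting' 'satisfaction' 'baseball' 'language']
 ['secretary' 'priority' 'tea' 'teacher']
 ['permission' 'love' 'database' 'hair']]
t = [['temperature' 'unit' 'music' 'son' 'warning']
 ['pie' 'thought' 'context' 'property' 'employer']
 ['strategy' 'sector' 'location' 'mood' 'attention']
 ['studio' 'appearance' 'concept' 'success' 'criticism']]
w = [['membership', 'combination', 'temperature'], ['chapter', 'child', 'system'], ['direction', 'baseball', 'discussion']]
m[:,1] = ['theory', 'satisfaction', 'priority', 'love']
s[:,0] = ['population', 'understanding', 'error']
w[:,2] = ['temperature', 'system', 'discussion']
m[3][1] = 'love'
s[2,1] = 'competition'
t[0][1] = 'unit'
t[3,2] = 'concept'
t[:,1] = ['unit', 'thought', 'sector', 'appearance']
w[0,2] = 'temperature'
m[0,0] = 'secretary'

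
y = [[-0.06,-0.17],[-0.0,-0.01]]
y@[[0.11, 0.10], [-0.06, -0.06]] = [[0.0,0.0],[0.00,0.0]]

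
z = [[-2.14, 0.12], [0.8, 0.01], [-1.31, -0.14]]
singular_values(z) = [2.63, 0.18]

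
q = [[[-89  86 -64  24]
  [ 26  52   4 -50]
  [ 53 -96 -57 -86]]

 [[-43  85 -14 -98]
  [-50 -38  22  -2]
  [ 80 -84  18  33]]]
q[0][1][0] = 26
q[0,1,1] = 52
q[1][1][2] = 22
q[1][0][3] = -98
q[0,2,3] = -86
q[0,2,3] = -86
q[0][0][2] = -64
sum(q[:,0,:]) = -113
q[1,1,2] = 22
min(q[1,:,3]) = -98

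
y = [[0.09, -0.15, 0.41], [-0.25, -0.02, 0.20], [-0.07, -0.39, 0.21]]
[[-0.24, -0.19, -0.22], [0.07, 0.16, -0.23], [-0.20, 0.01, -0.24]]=y @ [[-0.56, -0.86, 0.45],  [0.44, -0.04, 0.25],  [-0.3, -0.3, -0.54]]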